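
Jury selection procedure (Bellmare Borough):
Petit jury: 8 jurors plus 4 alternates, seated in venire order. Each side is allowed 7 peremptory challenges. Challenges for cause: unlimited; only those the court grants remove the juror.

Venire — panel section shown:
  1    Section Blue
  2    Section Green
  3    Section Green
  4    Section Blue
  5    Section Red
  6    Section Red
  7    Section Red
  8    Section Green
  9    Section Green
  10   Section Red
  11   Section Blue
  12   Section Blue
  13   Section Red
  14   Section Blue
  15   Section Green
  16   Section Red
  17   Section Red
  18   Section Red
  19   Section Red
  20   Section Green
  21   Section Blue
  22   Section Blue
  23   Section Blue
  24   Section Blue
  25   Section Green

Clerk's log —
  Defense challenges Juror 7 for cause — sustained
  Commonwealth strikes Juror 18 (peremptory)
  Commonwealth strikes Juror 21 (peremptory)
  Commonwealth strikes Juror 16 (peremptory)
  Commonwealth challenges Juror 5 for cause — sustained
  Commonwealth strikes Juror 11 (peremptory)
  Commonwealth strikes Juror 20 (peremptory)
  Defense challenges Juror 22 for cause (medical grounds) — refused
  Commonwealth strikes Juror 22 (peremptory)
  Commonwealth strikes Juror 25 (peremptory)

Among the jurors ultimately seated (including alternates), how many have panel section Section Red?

Removed: #5, #7, #11, #16, #18, #20, #21, #22, #25.
Seated (12 incl. alternates): #1, #2, #3, #4, #6, #8, #9, #10, #12, #13, #14, #15.
Of those, in Section Red: #6, #10, #13 → 3.

3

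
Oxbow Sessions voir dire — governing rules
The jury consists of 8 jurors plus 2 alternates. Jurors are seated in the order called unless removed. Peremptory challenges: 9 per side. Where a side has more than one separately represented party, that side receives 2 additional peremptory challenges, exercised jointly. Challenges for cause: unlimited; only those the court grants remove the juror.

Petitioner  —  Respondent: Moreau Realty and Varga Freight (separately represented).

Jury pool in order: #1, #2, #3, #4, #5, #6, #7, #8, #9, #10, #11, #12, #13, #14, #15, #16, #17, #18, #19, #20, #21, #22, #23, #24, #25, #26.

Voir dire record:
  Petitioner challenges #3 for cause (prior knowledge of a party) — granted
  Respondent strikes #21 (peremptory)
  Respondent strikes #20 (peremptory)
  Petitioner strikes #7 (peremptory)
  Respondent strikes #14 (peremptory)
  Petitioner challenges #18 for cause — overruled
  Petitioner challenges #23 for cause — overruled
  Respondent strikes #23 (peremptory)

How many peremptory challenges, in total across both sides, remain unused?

15

Petitioner allotment: 9. Respondent allotment: 9 base + 2 multi-party = 11.
Petitioner peremptories used: #7 — 1 (for-cause on #3, #18, #23 don't count).
Respondent peremptories used: #21, #20, #14, #23 — 4.
Remaining: (9 − 1) + (11 − 4) = 15.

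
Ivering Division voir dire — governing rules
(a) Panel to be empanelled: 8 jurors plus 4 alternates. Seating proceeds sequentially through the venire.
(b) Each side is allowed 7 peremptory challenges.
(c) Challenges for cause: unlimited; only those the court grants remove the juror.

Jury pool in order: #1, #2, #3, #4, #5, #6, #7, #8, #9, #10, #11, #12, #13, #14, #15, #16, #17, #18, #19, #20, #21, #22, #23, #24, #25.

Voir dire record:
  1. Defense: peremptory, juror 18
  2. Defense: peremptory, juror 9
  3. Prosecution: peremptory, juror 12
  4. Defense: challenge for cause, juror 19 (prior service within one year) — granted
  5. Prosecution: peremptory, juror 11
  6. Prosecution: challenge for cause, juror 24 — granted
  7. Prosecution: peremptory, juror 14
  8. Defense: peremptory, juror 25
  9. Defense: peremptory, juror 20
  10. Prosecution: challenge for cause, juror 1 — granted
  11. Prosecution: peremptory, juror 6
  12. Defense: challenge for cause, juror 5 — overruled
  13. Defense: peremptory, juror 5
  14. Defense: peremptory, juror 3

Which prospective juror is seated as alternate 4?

23

Removed: #1, #3, #5, #6, #9, #11, #12, #14, #18, #19, #20, #24, #25.
Filling seats in venire order through position 12: #2, #4, #7, #8, #10, #13, #15, #16, #17, #21, #22, #23.
So alternate 4 is #23.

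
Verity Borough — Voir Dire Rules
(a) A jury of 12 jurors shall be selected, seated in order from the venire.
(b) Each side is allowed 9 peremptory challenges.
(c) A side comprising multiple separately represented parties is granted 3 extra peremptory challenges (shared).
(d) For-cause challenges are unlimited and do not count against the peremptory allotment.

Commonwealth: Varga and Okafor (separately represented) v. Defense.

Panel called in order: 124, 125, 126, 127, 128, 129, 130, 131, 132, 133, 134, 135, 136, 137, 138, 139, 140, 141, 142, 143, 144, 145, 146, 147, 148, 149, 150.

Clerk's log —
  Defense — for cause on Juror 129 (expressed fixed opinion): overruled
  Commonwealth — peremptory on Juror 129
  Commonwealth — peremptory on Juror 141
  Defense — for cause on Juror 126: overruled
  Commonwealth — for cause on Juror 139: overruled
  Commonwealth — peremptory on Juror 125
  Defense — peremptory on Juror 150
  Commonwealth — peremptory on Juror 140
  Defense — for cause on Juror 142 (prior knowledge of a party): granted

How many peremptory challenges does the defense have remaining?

8

Defense allotment: 9.
Defense peremptories used: #150 — 1 (for-cause on #129, #126, #142 don't count).
Remaining: 9 − 1 = 8.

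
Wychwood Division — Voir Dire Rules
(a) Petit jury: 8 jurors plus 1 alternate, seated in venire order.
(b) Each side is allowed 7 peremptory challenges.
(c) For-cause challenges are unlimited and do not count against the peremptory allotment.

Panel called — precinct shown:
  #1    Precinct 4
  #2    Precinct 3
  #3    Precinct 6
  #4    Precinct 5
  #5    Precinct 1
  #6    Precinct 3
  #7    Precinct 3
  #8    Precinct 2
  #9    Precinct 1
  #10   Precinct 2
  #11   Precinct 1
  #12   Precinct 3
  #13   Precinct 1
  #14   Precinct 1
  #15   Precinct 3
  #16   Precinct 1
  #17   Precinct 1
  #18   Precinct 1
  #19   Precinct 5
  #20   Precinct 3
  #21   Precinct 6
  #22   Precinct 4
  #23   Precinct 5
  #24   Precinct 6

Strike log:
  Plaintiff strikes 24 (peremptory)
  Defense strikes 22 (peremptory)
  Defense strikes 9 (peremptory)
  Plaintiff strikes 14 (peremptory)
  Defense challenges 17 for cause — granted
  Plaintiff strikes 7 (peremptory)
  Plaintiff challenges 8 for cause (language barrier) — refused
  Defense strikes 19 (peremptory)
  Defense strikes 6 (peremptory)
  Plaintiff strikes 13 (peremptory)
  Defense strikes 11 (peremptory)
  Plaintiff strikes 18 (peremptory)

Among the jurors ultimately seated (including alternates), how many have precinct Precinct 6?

Removed: #6, #7, #9, #11, #13, #14, #17, #18, #19, #22, #24.
Seated (9 incl. alternates): #1, #2, #3, #4, #5, #8, #10, #12, #15.
Of those, in Precinct 6: #3 → 1.

1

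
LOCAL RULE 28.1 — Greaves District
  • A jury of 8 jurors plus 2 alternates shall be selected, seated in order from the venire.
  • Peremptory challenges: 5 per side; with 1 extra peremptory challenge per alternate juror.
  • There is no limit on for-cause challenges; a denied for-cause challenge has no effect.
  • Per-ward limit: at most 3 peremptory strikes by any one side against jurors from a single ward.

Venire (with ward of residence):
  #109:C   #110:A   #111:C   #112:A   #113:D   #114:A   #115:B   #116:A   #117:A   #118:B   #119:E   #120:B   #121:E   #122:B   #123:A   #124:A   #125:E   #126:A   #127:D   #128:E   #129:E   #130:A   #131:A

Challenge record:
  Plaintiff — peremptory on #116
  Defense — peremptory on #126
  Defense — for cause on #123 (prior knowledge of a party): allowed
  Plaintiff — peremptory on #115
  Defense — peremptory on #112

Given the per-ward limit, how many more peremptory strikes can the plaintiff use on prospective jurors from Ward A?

2

Plaintiff peremptories so far: #116, #115 — 2 of 7 used, 5 left overall.
Against Ward A: #116 — 1 used; per-ward cap 3 leaves 2.
Binding limit: min(5, 2) = 2.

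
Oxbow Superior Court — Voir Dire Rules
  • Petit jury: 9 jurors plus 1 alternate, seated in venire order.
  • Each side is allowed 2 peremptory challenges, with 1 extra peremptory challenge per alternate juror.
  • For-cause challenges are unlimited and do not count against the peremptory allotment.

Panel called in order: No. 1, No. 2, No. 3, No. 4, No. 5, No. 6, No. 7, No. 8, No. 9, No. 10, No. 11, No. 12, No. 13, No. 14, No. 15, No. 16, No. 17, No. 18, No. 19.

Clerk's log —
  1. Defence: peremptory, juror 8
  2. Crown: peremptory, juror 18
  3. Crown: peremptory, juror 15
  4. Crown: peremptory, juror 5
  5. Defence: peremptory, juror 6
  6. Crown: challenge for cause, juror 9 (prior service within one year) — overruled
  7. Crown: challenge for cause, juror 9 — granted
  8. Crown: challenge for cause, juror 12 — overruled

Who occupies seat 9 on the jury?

Removed: #5, #6, #8, #9, #15, #18. (#12 stays — for-cause denied.)
Filling seats in venire order through position 9: #1, #2, #3, #4, #7, #10, #11, #12, #13.
So seat 9 is #13.

13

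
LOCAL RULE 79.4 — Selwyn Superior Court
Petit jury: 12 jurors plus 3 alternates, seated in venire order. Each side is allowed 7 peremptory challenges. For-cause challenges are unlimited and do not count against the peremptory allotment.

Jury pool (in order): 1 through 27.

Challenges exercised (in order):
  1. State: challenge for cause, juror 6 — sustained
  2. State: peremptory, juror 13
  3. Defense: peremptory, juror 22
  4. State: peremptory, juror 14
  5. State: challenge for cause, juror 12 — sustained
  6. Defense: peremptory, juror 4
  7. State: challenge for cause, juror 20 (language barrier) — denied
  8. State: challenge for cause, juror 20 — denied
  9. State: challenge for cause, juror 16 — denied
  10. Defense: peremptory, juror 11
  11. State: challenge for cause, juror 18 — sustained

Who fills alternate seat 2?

21

Removed: #4, #6, #11, #12, #13, #14, #18, #22. (#16, #20 stay — for-cause denied.)
Seating in order: seats 1–12 → #1, #2, #3, #5, #7, #8, #9, #10, #15, #16, #17, #19; alternates → #20, #21, #23.
So alternate 2 is #21.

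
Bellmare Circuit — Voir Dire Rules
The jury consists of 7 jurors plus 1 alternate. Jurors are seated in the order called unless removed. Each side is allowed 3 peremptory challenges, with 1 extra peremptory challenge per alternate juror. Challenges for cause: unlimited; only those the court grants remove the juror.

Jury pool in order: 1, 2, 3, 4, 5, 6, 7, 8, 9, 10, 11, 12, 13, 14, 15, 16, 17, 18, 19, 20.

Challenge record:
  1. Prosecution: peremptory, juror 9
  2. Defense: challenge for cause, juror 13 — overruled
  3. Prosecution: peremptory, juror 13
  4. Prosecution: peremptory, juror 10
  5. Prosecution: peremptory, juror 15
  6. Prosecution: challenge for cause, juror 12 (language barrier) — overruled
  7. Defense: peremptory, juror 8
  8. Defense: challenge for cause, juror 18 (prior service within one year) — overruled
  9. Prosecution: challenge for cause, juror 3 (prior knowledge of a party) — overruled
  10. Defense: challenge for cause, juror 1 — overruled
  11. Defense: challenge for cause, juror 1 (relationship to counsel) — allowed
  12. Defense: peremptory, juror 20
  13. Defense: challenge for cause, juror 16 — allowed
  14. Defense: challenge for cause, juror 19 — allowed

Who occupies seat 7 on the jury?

11

Removed: #1, #8, #9, #10, #13, #15, #16, #19, #20. (#3, #12, #18 stay — for-cause denied.)
Seating in order: seats 1–7 → #2, #3, #4, #5, #6, #7, #11; alternates → #12.
So seat 7 is #11.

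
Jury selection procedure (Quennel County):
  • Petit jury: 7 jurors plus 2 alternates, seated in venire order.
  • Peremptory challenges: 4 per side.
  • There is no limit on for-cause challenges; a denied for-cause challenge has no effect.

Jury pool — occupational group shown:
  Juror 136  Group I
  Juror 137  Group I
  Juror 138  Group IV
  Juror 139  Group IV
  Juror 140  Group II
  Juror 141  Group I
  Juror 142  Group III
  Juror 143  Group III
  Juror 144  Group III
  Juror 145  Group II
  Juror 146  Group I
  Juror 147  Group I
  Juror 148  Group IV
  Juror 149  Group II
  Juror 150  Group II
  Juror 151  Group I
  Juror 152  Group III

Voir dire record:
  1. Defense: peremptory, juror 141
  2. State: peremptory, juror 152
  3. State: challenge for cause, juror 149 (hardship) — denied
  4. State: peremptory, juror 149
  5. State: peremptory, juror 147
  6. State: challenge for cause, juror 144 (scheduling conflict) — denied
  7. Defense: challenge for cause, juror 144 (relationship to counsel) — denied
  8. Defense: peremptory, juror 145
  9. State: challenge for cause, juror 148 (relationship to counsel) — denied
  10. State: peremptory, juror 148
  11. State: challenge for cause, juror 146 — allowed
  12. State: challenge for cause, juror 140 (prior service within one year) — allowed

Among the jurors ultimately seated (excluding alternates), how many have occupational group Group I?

Removed: #140, #141, #145, #146, #147, #148, #149, #152.
Seated jurors 1–7: #136, #137, #138, #139, #142, #143, #144 (alternates #150, #151 not counted).
Of those, in Group I: #136, #137 → 2.

2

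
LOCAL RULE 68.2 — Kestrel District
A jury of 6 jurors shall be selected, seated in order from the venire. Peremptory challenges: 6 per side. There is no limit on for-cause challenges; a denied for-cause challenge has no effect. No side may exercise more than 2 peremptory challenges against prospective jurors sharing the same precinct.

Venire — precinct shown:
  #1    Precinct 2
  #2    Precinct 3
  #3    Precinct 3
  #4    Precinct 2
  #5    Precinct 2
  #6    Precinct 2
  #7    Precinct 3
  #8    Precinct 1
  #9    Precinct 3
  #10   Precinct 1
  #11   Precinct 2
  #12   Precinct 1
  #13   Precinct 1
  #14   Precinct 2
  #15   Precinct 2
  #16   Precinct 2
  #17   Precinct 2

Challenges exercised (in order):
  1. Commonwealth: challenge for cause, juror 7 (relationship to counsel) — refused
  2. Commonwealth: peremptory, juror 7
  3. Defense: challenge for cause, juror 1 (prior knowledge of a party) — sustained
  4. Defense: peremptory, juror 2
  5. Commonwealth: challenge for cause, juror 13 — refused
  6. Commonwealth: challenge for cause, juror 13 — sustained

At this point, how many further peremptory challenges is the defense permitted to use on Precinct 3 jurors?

Defense peremptories so far: #2 — 1 of 6 used, 5 left overall.
Against Precinct 3: #2 — 1 used; per-precinct cap 2 leaves 1.
Binding limit: min(5, 1) = 1.

1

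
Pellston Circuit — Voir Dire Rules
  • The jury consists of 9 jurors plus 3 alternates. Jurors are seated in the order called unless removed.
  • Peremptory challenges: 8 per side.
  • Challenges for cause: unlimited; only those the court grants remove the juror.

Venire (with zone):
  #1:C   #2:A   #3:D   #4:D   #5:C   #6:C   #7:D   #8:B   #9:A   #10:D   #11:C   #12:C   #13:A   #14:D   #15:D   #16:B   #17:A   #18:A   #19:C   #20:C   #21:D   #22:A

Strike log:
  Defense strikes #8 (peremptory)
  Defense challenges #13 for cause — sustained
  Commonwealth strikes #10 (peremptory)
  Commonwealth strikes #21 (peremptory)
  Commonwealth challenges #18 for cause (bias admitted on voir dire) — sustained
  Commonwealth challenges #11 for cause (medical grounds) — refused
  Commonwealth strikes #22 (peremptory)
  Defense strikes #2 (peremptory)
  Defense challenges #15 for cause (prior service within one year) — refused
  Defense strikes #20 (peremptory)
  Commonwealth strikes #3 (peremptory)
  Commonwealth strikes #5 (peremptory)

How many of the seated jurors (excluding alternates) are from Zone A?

Removed: #2, #3, #5, #8, #10, #13, #18, #20, #21, #22.
Seated jurors 1–9: #1, #4, #6, #7, #9, #11, #12, #14, #15 (alternates #16, #17, #19 not counted).
Of those, in Zone A: #9 → 1.

1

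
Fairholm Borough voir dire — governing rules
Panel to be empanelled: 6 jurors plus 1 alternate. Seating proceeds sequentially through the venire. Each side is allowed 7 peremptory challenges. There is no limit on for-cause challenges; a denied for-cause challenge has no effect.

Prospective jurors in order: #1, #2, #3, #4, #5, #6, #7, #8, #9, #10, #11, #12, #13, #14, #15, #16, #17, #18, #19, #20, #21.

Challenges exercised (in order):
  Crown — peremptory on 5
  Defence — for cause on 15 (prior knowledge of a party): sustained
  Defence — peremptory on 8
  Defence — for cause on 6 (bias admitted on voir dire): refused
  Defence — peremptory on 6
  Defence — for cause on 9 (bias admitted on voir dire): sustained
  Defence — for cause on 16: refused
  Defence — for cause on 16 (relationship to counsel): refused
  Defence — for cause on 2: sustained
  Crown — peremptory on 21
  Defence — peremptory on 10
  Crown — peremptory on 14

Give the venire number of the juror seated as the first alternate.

13

Removed: #2, #5, #6, #8, #9, #10, #14, #15, #21. (#16 stays — for-cause denied.)
Seating in order: seats 1–6 → #1, #3, #4, #7, #11, #12; alternates → #13.
So alternate 1 is #13.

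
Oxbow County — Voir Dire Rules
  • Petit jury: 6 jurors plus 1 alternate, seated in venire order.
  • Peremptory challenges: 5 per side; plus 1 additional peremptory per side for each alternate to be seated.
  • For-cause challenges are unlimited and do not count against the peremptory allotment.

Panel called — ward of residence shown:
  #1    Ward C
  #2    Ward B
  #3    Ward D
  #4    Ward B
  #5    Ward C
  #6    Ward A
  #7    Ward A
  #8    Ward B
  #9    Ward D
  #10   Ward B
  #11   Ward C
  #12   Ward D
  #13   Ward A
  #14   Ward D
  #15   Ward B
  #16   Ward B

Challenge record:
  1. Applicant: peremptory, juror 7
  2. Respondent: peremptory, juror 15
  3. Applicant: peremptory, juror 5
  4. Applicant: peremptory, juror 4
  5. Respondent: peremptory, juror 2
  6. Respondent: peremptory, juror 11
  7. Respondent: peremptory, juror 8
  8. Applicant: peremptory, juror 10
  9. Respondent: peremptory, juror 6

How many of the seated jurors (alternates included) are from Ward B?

Removed: #2, #4, #5, #6, #7, #8, #10, #11, #15.
Seated (7 incl. alternates): #1, #3, #9, #12, #13, #14, #16.
Of those, in Ward B: #16 → 1.

1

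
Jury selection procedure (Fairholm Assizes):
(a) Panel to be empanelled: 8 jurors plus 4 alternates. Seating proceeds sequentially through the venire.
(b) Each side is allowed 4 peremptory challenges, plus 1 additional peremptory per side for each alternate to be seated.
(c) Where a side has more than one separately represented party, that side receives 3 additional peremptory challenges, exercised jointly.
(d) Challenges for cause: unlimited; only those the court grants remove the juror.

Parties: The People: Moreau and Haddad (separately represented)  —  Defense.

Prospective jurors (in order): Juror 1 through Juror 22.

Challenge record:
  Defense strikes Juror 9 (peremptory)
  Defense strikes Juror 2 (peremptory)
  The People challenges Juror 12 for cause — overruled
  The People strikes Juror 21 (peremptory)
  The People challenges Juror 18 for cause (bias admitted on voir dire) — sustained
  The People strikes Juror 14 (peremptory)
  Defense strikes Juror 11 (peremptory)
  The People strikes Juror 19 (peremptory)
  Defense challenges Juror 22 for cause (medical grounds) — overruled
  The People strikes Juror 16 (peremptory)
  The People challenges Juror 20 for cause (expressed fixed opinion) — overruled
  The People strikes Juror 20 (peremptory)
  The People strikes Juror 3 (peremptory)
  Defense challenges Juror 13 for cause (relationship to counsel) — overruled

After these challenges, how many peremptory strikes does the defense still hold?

Defense allotment: 4 base + 1 × 4 alternates = 8.
Defense peremptories used: #9, #2, #11 — 3 (for-cause on #22, #13 don't count).
Remaining: 8 − 3 = 5.

5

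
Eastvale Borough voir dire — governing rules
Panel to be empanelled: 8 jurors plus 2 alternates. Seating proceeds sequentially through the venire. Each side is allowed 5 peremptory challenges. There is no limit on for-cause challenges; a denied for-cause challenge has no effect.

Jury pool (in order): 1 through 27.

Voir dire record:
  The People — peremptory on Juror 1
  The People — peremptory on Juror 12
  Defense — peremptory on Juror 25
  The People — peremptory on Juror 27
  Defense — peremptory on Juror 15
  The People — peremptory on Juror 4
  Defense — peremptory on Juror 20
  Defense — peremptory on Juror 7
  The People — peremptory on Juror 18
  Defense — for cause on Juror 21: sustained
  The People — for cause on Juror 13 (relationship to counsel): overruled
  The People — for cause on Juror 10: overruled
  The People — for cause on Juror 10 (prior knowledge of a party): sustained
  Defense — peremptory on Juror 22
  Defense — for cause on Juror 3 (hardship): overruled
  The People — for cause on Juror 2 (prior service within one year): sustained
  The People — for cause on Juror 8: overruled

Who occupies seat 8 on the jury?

14

Removed: #1, #2, #4, #7, #10, #12, #15, #18, #20, #21, #22, #25, #27. (#3, #8, #13 stay — for-cause denied.)
Seating in order: seats 1–8 → #3, #5, #6, #8, #9, #11, #13, #14; alternates → #16, #17.
So seat 8 is #14.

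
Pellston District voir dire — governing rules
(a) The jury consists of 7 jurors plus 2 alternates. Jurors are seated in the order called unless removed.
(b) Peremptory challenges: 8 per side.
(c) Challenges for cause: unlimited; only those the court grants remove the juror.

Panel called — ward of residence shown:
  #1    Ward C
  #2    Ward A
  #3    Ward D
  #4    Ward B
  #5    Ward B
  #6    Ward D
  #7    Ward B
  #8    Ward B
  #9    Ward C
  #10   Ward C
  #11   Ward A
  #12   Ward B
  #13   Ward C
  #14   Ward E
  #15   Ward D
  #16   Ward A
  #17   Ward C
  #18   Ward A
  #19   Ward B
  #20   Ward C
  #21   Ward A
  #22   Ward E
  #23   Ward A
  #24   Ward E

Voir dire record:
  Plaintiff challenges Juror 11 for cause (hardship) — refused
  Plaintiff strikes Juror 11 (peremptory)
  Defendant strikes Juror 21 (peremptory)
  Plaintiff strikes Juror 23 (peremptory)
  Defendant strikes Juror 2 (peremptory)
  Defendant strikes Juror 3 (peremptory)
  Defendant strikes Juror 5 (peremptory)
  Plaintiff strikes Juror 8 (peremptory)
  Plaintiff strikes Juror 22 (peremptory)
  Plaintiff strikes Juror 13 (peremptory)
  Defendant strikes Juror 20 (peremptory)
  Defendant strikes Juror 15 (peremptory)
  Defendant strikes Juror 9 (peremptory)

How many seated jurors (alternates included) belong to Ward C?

3

Removed: #2, #3, #5, #8, #9, #11, #13, #15, #20, #21, #22, #23.
Seated (9 incl. alternates): #1, #4, #6, #7, #10, #12, #14, #16, #17.
Of those, in Ward C: #1, #10, #17 → 3.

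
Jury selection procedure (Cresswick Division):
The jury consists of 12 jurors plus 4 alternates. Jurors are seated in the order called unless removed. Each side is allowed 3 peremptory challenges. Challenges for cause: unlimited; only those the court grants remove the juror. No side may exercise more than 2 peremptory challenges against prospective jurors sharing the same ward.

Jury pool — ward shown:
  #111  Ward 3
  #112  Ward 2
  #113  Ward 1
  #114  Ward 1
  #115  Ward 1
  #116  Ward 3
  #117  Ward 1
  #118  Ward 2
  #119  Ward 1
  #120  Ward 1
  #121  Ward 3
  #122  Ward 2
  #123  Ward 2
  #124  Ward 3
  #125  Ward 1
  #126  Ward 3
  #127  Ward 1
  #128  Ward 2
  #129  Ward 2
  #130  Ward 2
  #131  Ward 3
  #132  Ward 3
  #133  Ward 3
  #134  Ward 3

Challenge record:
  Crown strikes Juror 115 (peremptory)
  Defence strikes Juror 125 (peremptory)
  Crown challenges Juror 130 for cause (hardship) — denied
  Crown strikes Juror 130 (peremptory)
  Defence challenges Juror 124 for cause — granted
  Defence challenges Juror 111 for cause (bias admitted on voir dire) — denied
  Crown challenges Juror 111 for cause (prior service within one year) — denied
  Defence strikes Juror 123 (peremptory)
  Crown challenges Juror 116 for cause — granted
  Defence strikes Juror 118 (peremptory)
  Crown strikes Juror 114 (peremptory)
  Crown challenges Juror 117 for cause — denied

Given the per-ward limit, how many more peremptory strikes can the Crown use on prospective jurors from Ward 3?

Crown peremptories so far: #115, #130, #114 — 3 of 3 used, 0 left overall.
Against Ward 3: none yet — per-ward cap 2 leaves 2.
Binding limit: min(0, 2) = 0.

0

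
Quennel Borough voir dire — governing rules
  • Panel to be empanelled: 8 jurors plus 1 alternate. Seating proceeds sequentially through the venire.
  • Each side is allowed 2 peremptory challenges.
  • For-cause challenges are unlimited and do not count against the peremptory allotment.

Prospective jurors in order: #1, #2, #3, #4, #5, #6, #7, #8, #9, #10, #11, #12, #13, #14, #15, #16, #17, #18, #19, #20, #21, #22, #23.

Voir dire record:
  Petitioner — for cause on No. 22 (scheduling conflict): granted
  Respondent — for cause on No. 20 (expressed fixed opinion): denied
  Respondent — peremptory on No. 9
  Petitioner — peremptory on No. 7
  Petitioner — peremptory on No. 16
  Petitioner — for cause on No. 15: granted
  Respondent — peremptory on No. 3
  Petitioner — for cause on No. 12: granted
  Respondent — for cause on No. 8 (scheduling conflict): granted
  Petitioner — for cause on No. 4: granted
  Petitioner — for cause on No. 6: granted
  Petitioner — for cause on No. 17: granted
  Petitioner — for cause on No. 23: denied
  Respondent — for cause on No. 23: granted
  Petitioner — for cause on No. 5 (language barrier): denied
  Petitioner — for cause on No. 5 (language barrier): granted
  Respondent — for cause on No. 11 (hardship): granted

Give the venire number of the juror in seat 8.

Removed: #3, #4, #5, #6, #7, #8, #9, #11, #12, #15, #16, #17, #22, #23. (#20 stays — for-cause denied.)
Seating in order: seats 1–8 → #1, #2, #10, #13, #14, #18, #19, #20; alternates → #21.
So seat 8 is #20.

20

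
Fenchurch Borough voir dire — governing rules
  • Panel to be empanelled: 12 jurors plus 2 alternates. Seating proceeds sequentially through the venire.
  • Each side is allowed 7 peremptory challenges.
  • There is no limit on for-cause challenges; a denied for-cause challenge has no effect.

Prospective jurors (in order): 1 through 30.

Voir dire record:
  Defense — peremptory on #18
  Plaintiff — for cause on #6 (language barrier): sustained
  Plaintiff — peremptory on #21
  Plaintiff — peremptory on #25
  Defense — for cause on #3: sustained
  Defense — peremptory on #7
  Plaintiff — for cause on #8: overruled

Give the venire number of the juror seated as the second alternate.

17

Removed: #3, #6, #7, #18, #21, #25. (#8 stays — for-cause denied.)
Seating in order: seats 1–12 → #1, #2, #4, #5, #8, #9, #10, #11, #12, #13, #14, #15; alternates → #16, #17.
So alternate 2 is #17.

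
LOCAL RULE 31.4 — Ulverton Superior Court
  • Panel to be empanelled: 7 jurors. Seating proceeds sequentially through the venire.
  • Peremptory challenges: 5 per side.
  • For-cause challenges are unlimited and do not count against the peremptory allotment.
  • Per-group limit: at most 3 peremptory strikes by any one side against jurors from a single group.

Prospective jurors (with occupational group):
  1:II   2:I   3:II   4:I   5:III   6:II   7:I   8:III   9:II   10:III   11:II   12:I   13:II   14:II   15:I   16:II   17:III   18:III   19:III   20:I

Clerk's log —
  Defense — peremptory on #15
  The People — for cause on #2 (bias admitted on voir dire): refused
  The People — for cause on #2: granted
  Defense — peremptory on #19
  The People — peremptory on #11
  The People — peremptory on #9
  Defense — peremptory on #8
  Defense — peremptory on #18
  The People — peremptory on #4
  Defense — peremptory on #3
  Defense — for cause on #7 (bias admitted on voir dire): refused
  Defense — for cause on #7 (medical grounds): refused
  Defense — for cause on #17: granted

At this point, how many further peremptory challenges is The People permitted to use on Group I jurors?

The People peremptories so far: #11, #9, #4 — 3 of 5 used, 2 left overall.
Against Group I: #4 — 1 used; per-group cap 3 leaves 2.
Binding limit: min(2, 2) = 2.

2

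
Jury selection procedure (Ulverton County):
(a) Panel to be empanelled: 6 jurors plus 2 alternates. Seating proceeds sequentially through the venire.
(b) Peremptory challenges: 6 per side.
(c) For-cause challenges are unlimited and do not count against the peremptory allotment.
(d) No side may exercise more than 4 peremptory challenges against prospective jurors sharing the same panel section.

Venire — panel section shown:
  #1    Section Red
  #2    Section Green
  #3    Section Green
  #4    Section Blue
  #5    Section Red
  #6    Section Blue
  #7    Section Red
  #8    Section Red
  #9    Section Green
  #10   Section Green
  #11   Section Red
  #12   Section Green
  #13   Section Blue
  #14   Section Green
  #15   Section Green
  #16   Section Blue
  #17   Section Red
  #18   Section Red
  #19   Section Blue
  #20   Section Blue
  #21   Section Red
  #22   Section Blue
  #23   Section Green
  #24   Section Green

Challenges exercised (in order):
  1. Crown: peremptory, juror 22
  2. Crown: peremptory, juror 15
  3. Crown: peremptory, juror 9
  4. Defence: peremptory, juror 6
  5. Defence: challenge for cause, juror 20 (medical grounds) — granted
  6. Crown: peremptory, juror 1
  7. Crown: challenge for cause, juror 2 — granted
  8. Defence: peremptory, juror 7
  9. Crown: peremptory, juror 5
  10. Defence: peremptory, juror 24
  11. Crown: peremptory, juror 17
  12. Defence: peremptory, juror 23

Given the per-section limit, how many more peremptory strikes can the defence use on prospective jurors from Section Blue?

2

Defence peremptories so far: #6, #7, #24, #23 — 4 of 6 used, 2 left overall.
Against Section Blue: #6 — 1 used; per-section cap 4 leaves 3.
Binding limit: min(2, 3) = 2.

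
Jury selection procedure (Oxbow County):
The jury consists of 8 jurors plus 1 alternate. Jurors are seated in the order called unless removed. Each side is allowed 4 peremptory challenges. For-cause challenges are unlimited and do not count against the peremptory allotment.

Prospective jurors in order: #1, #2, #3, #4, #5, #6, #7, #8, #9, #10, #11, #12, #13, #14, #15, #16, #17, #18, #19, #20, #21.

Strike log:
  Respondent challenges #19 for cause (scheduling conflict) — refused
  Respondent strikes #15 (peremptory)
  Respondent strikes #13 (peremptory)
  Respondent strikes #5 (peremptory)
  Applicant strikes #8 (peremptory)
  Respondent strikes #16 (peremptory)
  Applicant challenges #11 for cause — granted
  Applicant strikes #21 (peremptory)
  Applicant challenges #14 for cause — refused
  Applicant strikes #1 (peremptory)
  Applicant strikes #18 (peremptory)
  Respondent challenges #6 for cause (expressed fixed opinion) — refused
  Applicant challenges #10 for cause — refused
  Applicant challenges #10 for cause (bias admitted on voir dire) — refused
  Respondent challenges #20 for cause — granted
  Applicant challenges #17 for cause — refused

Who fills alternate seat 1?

Removed: #1, #5, #8, #11, #13, #15, #16, #18, #20, #21. (#6, #10, #14, #17, #19 stay — for-cause denied.)
Seating in order: seats 1–8 → #2, #3, #4, #6, #7, #9, #10, #12; alternates → #14.
So alternate 1 is #14.

14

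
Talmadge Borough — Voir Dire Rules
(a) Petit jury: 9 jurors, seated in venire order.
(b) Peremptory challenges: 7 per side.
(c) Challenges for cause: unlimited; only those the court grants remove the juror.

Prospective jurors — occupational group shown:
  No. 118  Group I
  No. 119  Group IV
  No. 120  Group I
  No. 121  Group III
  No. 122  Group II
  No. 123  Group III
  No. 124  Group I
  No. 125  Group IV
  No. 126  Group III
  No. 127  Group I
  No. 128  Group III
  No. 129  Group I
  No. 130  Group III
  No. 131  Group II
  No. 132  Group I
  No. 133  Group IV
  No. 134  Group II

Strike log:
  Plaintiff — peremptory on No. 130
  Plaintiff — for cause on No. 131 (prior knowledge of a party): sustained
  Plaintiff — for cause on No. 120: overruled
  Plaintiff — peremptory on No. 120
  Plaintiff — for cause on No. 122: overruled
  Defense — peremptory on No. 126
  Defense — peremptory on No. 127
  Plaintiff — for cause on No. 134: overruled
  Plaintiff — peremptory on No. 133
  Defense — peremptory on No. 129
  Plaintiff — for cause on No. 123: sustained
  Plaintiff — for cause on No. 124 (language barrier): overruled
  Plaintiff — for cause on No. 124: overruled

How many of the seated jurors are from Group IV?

2

Removed: #120, #123, #126, #127, #129, #130, #131, #133.
Seated jurors 1–9: #118, #119, #121, #122, #124, #125, #128, #132, #134.
Of those, in Group IV: #119, #125 → 2.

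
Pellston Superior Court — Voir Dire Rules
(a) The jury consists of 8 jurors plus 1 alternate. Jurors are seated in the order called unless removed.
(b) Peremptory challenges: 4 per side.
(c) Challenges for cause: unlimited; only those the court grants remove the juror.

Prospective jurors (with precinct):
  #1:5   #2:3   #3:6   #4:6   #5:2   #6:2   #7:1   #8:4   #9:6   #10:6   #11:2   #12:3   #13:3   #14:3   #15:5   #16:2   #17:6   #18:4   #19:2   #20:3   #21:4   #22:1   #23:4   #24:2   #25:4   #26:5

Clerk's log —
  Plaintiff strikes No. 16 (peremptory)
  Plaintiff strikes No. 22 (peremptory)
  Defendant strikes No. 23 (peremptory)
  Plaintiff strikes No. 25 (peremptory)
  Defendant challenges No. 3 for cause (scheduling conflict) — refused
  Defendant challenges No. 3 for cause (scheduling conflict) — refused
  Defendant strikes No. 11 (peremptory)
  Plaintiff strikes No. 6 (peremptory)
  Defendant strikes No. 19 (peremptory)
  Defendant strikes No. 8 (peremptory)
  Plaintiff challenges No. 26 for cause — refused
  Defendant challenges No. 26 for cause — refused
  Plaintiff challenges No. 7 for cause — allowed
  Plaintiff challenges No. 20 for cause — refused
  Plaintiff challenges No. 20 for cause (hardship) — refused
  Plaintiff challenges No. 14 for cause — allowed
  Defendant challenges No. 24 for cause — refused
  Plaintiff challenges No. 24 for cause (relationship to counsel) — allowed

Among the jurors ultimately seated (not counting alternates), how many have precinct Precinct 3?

2

Removed: #6, #7, #8, #11, #14, #16, #19, #22, #23, #24, #25.
Seated jurors 1–8: #1, #2, #3, #4, #5, #9, #10, #12 (alternates #13 not counted).
Of those, in Precinct 3: #2, #12 → 2.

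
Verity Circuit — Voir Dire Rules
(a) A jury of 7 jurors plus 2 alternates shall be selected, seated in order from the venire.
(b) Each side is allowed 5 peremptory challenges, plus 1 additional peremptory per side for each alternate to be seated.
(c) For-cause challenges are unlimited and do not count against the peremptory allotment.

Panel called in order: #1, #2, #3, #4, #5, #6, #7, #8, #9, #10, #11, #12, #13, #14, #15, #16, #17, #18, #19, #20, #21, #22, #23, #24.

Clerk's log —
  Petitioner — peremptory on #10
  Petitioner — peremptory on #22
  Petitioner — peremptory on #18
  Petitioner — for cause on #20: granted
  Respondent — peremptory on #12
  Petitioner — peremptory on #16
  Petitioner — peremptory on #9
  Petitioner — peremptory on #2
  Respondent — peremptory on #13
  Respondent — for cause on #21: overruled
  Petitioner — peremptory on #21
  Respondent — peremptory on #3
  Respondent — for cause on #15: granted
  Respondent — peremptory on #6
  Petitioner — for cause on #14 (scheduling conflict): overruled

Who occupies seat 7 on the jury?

14

Removed: #2, #3, #6, #9, #10, #12, #13, #15, #16, #18, #20, #21, #22. (#14 stays — for-cause denied.)
Seating in order: seats 1–7 → #1, #4, #5, #7, #8, #11, #14; alternates → #17, #19.
So seat 7 is #14.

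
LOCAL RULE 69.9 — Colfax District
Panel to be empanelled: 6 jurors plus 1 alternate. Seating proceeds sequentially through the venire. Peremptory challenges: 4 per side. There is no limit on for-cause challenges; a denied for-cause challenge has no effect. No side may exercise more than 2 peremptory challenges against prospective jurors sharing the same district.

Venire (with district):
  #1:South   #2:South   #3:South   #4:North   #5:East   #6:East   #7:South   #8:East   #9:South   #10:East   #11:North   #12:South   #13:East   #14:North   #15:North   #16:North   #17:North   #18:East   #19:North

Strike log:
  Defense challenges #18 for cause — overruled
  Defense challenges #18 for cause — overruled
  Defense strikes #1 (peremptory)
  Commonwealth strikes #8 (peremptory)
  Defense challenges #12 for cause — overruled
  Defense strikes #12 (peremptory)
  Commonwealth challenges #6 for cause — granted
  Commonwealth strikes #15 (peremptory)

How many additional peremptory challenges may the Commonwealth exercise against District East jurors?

1

Commonwealth peremptories so far: #8, #15 — 2 of 4 used, 2 left overall.
Against District East: #8 — 1 used; per-district cap 2 leaves 1.
Binding limit: min(2, 1) = 1.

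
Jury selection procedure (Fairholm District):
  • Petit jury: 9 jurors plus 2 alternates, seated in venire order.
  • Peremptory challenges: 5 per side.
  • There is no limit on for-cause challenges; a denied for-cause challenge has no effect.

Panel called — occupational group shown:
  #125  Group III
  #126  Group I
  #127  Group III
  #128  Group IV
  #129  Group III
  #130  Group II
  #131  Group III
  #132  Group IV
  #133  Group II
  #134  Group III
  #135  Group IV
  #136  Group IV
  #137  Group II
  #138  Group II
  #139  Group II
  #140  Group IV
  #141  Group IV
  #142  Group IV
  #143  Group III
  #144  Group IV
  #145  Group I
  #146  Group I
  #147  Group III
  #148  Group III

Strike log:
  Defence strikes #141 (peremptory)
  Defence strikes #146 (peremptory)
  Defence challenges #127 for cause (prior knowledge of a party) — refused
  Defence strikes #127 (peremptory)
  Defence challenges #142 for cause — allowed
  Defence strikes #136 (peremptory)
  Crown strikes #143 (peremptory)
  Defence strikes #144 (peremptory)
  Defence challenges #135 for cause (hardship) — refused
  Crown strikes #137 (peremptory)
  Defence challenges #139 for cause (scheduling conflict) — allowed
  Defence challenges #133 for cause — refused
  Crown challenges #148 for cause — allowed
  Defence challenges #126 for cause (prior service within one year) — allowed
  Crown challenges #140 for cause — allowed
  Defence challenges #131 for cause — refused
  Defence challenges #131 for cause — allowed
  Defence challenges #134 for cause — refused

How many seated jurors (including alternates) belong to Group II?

Removed: #126, #127, #131, #136, #137, #139, #140, #141, #142, #143, #144, #146, #148.
Seated (11 incl. alternates): #125, #128, #129, #130, #132, #133, #134, #135, #138, #145, #147.
Of those, in Group II: #130, #133, #138 → 3.

3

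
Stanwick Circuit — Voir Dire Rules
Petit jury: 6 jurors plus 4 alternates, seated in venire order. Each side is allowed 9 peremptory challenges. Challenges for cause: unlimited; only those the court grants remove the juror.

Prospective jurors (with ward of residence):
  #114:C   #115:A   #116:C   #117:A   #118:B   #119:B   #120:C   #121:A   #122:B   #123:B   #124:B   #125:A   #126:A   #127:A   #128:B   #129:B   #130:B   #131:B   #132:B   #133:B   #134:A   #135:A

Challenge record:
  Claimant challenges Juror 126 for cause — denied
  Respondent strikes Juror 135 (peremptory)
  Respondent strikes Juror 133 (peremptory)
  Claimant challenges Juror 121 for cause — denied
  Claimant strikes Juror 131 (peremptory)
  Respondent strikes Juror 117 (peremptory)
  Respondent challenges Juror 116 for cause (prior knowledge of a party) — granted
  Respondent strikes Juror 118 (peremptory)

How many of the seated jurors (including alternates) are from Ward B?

Removed: #116, #117, #118, #131, #133, #135.
Seated (10 incl. alternates): #114, #115, #119, #120, #121, #122, #123, #124, #125, #126.
Of those, in Ward B: #119, #122, #123, #124 → 4.

4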